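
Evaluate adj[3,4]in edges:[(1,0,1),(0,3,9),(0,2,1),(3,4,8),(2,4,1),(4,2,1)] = 8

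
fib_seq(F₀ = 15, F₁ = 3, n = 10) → F_2 = F_1 + F_0 = 18
F_3 = F_2 + F_1 = 21
F_4 = F_3 + F_2 = 39
...
= [15, 3, 18, 21, 39, 60, 99, 159, 258, 417]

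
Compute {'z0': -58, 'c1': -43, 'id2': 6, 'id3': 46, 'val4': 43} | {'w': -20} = {'z0': -58, 'c1': -43, 'id2': 6, 'id3': 46, 'val4': 43, 'w': -20}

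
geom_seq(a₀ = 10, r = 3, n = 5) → a_0 = 10*3^0 = 10
a_1 = 10*3^1 = 30
a_2 = 10*3^2 = 90
...
= [10, 30, 90, 270, 810]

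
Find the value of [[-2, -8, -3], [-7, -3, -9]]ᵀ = [[-2, -7], [-8, -3], [-3, -9]]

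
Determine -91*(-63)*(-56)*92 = -29536416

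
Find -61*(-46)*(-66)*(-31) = 5741076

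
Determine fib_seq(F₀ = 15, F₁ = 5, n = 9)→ F_2 = F_1 + F_0 = 20
F_3 = F_2 + F_1 = 25
F_4 = F_3 + F_2 = 45
...
= [15, 5, 20, 25, 45, 70, 115, 185, 300]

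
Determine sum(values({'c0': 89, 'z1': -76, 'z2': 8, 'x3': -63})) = -42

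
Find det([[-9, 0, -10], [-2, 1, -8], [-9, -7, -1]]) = (1)*(-9)*det([[1, -8], [-7, -1]]) + (-1)*(0)*det([[-2, -8], [-9, -1]]) + (1)*(-10)*det([[-2, 1], [-9, -7]])
= 513 + 0 + -230
= 283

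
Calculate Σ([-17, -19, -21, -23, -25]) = -105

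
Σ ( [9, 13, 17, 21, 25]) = 9 + 13 + 17 + 21 + 25
= 85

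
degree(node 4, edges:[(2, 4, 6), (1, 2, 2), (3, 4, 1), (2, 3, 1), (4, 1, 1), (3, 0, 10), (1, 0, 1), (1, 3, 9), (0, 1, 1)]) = incident: (2,4), (3,4), (4,1)
= 3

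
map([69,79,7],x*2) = [138, 158, 14]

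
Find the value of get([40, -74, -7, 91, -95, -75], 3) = 91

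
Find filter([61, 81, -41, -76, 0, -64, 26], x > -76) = keep x where x > -76: 61✓, 81✓, -41✓, -76✗, 0✓, -64✓, 26✓
= [61, 81, -41, 0, -64, 26]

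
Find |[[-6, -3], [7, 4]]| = (-6)*(4) - (-3)*(7)
= -3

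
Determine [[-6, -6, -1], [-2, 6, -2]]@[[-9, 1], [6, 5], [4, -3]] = C[0][0] = (-6)*(-9) + (-6)*(6) + (-1)*(4) = 14
C[0][1] = (-6)*(1) + (-6)*(5) + (-1)*(-3) = -33
C[1][0] = (-2)*(-9) + (6)*(6) + (-2)*(4) = 46
C[1][1] = (-2)*(1) + (6)*(5) + (-2)*(-3) = 34
= [[14, -33], [46, 34]]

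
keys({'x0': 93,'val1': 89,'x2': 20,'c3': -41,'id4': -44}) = ['x0', 'val1', 'x2', 'c3', 'id4']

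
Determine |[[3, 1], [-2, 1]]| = 5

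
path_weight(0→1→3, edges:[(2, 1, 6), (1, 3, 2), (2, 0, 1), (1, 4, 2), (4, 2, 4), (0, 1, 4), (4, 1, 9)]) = 6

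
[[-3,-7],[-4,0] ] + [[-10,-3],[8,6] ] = [[-13, -10], [4, 6]]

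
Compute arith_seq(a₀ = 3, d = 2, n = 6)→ [3, 5, 7, 9, 11, 13]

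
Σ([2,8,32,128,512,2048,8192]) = 2 + 8 + 32 + 128 + 512 + 2048 + 8192
= 10922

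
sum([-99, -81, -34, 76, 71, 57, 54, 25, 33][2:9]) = slice → [-34, 76, 71, 57, 54, 25, 33]
(-34) + 76 + 71 + 57 + 54 + 25 + 33
= 282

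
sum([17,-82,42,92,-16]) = 17 + (-82) + 42 + 92 + (-16)
= 53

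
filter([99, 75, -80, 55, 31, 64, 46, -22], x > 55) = keep x where x > 55: 99✓, 75✓, -80✗, 55✗, 31✗, 64✓, 46✗, -22✗
= [99, 75, 64]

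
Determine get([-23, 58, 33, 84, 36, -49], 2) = 33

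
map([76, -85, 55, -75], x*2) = 76*2=152, -85*2=-170, 55*2=110, -75*2=-150
= [152, -170, 110, -150]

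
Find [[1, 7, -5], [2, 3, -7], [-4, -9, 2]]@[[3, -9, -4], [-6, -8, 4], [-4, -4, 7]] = C[0][0] = (1)*(3) + (7)*(-6) + (-5)*(-4) = -19
C[0][1] = (1)*(-9) + (7)*(-8) + (-5)*(-4) = -45
C[0][2] = (1)*(-4) + (7)*(4) + (-5)*(7) = -11
C[1][0] = (2)*(3) + (3)*(-6) + (-7)*(-4) = 16
C[1][1] = (2)*(-9) + (3)*(-8) + (-7)*(-4) = -14
C[1][2] = (2)*(-4) + (3)*(4) + (-7)*(7) = -45
... (3 more cells)
= [[-19, -45, -11], [16, -14, -45], [34, 100, -6]]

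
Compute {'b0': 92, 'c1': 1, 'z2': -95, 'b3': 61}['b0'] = 92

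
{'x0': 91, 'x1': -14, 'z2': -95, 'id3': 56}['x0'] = 91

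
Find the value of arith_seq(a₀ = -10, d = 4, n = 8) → a_0 = -10 + 0*4 = -10
a_1 = -10 + 1*4 = -6
a_2 = -10 + 2*4 = -2
...
= [-10, -6, -2, 2, 6, 10, 14, 18]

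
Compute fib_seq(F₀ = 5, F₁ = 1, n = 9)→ [5, 1, 6, 7, 13, 20, 33, 53, 86]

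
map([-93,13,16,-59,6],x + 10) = -93+10=-83, 13+10=23, 16+10=26, -59+10=-49, 6+10=16
= [-83, 23, 26, -49, 16]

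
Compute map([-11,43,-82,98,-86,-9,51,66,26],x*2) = -11*2=-22, 43*2=86, -82*2=-164, 98*2=196, -86*2=-172, -9*2=-18, 51*2=102, 66*2=132, 26*2=52
= [-22, 86, -164, 196, -172, -18, 102, 132, 52]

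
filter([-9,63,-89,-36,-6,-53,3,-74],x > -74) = [-9, 63, -36, -6, -53, 3]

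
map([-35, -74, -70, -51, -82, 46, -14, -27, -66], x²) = [1225, 5476, 4900, 2601, 6724, 2116, 196, 729, 4356]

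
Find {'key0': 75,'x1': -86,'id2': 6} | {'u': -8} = {'key0': 75, 'x1': -86, 'id2': 6, 'u': -8}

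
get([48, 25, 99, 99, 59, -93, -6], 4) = 59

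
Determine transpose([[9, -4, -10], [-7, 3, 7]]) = [[9, -7], [-4, 3], [-10, 7]]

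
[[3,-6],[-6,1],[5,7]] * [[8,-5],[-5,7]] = C[0][0] = (3)*(8) + (-6)*(-5) = 54
C[0][1] = (3)*(-5) + (-6)*(7) = -57
C[1][0] = (-6)*(8) + (1)*(-5) = -53
C[1][1] = (-6)*(-5) + (1)*(7) = 37
C[2][0] = (5)*(8) + (7)*(-5) = 5
C[2][1] = (5)*(-5) + (7)*(7) = 24
= [[54, -57], [-53, 37], [5, 24]]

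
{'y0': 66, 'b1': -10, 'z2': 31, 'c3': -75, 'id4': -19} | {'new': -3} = {'y0': 66, 'b1': -10, 'z2': 31, 'c3': -75, 'id4': -19, 'new': -3}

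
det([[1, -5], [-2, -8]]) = -18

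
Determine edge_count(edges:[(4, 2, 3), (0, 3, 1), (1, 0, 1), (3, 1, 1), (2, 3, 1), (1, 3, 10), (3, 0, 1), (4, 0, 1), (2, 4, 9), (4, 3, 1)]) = 10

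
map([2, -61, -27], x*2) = 2*2=4, -61*2=-122, -27*2=-54
= [4, -122, -54]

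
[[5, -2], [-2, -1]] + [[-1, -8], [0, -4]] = [[4, -10], [-2, -5]]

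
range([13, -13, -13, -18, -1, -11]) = 31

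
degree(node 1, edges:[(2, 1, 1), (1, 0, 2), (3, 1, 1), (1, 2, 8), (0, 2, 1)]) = 4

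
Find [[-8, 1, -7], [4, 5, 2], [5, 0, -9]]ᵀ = [[-8, 4, 5], [1, 5, 0], [-7, 2, -9]]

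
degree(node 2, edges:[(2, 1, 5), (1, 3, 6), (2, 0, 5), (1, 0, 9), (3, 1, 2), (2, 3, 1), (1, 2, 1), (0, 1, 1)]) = 4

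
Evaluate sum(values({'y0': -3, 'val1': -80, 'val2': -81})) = (-3) + (-80) + (-81)
= -164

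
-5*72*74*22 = -586080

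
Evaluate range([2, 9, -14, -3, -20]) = 29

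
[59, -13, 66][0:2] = [59, -13]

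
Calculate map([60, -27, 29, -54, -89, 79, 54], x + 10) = 60+10=70, -27+10=-17, 29+10=39, -54+10=-44, -89+10=-79, 79+10=89, 54+10=64
= [70, -17, 39, -44, -79, 89, 64]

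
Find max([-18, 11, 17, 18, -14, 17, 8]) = 18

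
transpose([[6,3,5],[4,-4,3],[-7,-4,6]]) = [[6, 4, -7], [3, -4, -4], [5, 3, 6]]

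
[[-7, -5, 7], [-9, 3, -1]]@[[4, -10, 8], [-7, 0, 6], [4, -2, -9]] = C[0][0] = (-7)*(4) + (-5)*(-7) + (7)*(4) = 35
C[0][1] = (-7)*(-10) + (-5)*(0) + (7)*(-2) = 56
C[0][2] = (-7)*(8) + (-5)*(6) + (7)*(-9) = -149
C[1][0] = (-9)*(4) + (3)*(-7) + (-1)*(4) = -61
C[1][1] = (-9)*(-10) + (3)*(0) + (-1)*(-2) = 92
C[1][2] = (-9)*(8) + (3)*(6) + (-1)*(-9) = -45
= [[35, 56, -149], [-61, 92, -45]]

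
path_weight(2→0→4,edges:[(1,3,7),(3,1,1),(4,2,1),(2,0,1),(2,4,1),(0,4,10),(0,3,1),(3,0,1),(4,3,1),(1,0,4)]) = 11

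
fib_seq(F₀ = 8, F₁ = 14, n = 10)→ [8, 14, 22, 36, 58, 94, 152, 246, 398, 644]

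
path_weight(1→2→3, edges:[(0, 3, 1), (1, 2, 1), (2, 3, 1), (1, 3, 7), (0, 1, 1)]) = w(1→2)=1 + w(2→3)=1
= 2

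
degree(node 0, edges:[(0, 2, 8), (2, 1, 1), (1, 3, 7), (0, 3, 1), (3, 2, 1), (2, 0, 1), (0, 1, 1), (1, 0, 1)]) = incident: (0,2), (0,3), (2,0), (0,1), (1,0)
= 5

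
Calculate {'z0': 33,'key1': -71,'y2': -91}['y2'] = -91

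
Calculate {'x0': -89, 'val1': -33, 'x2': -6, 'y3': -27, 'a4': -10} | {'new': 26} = {'x0': -89, 'val1': -33, 'x2': -6, 'y3': -27, 'a4': -10, 'new': 26}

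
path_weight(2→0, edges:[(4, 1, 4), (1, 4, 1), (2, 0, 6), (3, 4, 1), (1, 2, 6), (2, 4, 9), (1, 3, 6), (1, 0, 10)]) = w(2→0)=6
= 6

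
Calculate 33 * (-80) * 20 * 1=-52800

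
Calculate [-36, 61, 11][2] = 11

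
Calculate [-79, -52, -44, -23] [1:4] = [-52, -44, -23]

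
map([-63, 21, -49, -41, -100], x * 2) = [-126, 42, -98, -82, -200]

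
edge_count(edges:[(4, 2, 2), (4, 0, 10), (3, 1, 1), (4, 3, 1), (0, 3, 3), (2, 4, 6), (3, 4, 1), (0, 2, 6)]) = 8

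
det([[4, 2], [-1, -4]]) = (4)*(-4) - (2)*(-1)
= -14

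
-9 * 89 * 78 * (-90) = 5623020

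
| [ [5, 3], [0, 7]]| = (5)*(7) - (3)*(0)
= 35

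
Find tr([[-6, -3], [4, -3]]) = diagonal: (-6) + (-3)
= -9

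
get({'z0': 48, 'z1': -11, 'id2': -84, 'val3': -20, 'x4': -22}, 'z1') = -11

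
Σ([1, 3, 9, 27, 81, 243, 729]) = 1 + 3 + 9 + 27 + 81 + 243 + 729
= 1093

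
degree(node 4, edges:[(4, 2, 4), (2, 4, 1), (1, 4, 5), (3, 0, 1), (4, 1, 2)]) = 4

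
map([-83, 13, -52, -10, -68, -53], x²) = [6889, 169, 2704, 100, 4624, 2809]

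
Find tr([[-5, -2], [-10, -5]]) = diagonal: (-5) + (-5)
= -10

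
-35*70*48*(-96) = 11289600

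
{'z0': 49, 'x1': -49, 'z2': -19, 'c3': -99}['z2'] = -19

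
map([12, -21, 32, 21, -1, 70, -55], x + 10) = 12+10=22, -21+10=-11, 32+10=42, 21+10=31, -1+10=9, 70+10=80, -55+10=-45
= [22, -11, 42, 31, 9, 80, -45]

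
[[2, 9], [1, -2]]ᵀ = [[2, 1], [9, -2]]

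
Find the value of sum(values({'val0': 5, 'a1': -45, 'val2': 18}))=-22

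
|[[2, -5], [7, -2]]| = 31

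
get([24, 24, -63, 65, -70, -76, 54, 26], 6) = 54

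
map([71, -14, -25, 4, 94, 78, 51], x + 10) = 71+10=81, -14+10=-4, -25+10=-15, 4+10=14, 94+10=104, 78+10=88, 51+10=61
= [81, -4, -15, 14, 104, 88, 61]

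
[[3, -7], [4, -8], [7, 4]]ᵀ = [[3, 4, 7], [-7, -8, 4]]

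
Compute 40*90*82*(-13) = -3837600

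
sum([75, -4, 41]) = 75 + (-4) + 41
= 112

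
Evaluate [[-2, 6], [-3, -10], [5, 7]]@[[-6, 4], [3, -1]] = [[30, -14], [-12, -2], [-9, 13]]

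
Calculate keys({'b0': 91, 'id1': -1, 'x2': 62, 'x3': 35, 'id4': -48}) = ['b0', 'id1', 'x2', 'x3', 'id4']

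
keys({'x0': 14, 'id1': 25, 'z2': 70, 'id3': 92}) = ['x0', 'id1', 'z2', 'id3']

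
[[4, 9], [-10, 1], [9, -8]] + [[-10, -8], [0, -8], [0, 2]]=[[-6, 1], [-10, -7], [9, -6]]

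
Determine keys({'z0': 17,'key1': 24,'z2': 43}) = ['z0', 'key1', 'z2']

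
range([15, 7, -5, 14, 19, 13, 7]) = 24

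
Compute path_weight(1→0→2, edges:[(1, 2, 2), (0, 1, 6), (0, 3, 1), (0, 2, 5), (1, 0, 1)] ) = 6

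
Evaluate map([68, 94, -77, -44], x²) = [4624, 8836, 5929, 1936]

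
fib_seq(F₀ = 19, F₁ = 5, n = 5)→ [19, 5, 24, 29, 53]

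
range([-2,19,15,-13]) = 32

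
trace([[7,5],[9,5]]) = diagonal: 7 + 5
= 12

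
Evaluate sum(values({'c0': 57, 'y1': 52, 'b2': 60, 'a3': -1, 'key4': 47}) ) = 57 + 52 + 60 + (-1) + 47
= 215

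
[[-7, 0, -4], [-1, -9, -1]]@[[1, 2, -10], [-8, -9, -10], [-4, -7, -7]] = [[9, 14, 98], [75, 86, 107]]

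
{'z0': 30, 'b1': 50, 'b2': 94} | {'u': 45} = {'z0': 30, 'b1': 50, 'b2': 94, 'u': 45}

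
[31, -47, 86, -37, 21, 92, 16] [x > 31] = keep x where x > 31: 31✗, -47✗, 86✓, -37✗, 21✗, 92✓, 16✗
= [86, 92]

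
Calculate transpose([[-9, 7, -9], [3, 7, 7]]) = [[-9, 3], [7, 7], [-9, 7]]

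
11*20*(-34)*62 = -463760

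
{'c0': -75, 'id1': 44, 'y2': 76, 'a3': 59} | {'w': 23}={'c0': -75, 'id1': 44, 'y2': 76, 'a3': 59, 'w': 23}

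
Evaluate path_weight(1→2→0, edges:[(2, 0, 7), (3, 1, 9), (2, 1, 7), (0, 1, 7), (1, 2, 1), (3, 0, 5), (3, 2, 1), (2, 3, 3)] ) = 8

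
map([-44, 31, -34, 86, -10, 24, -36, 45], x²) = (-44)²=1936, (31)²=961, (-34)²=1156, (86)²=7396, (-10)²=100, (24)²=576, (-36)²=1296, (45)²=2025
= [1936, 961, 1156, 7396, 100, 576, 1296, 2025]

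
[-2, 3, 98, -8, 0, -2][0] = -2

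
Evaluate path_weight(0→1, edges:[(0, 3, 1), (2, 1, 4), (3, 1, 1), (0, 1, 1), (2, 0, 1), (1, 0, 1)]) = 1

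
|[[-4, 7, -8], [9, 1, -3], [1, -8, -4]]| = (1)*(-4)*det([[1, -3], [-8, -4]]) + (-1)*(7)*det([[9, -3], [1, -4]]) + (1)*(-8)*det([[9, 1], [1, -8]])
= 112 + 231 + 584
= 927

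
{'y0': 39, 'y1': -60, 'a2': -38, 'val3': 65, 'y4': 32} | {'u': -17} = {'y0': 39, 'y1': -60, 'a2': -38, 'val3': 65, 'y4': 32, 'u': -17}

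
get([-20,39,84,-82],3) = -82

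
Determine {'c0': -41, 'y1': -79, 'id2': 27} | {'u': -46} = {'c0': -41, 'y1': -79, 'id2': 27, 'u': -46}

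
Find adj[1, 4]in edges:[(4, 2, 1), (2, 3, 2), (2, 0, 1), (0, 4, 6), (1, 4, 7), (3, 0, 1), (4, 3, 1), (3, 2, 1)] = 7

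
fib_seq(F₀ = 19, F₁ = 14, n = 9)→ F_2 = F_1 + F_0 = 33
F_3 = F_2 + F_1 = 47
F_4 = F_3 + F_2 = 80
...
= [19, 14, 33, 47, 80, 127, 207, 334, 541]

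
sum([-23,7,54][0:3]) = slice → [-23, 7, 54]
(-23) + 7 + 54
= 38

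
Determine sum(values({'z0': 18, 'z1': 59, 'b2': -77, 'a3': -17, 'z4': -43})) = 18 + 59 + (-77) + (-17) + (-43)
= -60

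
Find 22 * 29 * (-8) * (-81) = 413424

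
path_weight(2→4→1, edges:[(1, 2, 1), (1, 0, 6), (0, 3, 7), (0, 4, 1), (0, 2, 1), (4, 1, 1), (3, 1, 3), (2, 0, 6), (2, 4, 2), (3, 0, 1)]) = 3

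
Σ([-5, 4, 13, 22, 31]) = 65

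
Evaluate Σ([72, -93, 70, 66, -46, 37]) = 106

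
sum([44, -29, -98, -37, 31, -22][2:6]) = -126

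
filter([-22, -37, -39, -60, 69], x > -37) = [-22, 69]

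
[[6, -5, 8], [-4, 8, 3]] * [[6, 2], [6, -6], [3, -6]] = [[30, -6], [33, -74]]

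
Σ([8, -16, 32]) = 8 + -16 + 32
= 24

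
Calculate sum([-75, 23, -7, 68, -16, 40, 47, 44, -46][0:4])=slice → [-75, 23, -7, 68]
(-75) + 23 + (-7) + 68
= 9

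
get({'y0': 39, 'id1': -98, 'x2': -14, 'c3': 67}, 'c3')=67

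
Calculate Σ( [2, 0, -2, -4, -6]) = 2 + 0 + (-2) + (-4) + (-6)
= -10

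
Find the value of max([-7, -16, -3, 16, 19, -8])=19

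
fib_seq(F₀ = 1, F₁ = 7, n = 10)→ F_2 = F_1 + F_0 = 8
F_3 = F_2 + F_1 = 15
F_4 = F_3 + F_2 = 23
...
= [1, 7, 8, 15, 23, 38, 61, 99, 160, 259]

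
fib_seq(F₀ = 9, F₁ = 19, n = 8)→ [9, 19, 28, 47, 75, 122, 197, 319]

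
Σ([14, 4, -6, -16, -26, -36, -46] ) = 14 + 4 + (-6) + (-16) + (-26) + (-36) + (-46)
= -112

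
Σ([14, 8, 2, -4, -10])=10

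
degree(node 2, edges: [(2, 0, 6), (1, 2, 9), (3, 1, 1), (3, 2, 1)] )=3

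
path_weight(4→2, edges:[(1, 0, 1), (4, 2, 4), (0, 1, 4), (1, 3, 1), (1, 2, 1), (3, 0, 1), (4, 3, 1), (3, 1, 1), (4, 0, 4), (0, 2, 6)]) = w(4→2)=4
= 4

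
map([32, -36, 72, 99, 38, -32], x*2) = [64, -72, 144, 198, 76, -64]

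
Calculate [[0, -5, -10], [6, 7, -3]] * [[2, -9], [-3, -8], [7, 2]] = C[0][0] = (0)*(2) + (-5)*(-3) + (-10)*(7) = -55
C[0][1] = (0)*(-9) + (-5)*(-8) + (-10)*(2) = 20
C[1][0] = (6)*(2) + (7)*(-3) + (-3)*(7) = -30
C[1][1] = (6)*(-9) + (7)*(-8) + (-3)*(2) = -116
= [[-55, 20], [-30, -116]]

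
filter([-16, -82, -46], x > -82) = keep x where x > -82: -16✓, -82✗, -46✓
= [-16, -46]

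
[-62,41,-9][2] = -9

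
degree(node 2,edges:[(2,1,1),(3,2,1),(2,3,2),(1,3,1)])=3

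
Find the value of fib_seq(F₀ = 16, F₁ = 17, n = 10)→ F_2 = F_1 + F_0 = 33
F_3 = F_2 + F_1 = 50
F_4 = F_3 + F_2 = 83
...
= [16, 17, 33, 50, 83, 133, 216, 349, 565, 914]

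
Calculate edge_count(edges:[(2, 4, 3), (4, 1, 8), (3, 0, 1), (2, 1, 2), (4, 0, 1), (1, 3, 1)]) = 6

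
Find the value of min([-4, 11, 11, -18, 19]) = -18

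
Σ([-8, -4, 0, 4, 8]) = 0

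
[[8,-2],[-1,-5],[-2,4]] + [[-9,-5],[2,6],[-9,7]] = [[-1, -7], [1, 1], [-11, 11]]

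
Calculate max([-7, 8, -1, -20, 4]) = 8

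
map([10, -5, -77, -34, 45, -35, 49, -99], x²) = [100, 25, 5929, 1156, 2025, 1225, 2401, 9801]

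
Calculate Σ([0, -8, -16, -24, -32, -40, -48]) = -168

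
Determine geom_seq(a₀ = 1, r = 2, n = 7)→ [1, 2, 4, 8, 16, 32, 64]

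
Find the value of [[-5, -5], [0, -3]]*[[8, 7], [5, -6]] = [[-65, -5], [-15, 18]]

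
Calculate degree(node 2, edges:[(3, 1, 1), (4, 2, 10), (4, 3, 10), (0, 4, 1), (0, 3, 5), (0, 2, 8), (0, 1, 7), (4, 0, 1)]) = 2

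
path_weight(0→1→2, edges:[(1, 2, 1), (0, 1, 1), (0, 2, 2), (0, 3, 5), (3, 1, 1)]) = w(0→1)=1 + w(1→2)=1
= 2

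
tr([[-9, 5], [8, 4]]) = diagonal: (-9) + 4
= -5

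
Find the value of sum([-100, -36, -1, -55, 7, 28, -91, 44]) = (-100) + (-36) + (-1) + (-55) + 7 + 28 + (-91) + 44
= -204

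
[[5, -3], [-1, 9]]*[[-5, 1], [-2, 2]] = [[-19, -1], [-13, 17]]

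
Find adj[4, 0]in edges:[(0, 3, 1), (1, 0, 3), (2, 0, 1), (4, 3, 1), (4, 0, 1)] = 1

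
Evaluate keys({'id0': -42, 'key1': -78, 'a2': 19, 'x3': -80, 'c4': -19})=['id0', 'key1', 'a2', 'x3', 'c4']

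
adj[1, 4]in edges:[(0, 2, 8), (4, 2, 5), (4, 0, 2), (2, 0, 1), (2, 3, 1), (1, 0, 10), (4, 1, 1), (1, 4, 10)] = 10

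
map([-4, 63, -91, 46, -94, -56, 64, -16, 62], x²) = [16, 3969, 8281, 2116, 8836, 3136, 4096, 256, 3844]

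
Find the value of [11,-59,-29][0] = 11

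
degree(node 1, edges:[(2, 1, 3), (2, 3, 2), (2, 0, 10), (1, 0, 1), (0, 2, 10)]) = incident: (2,1), (1,0)
= 2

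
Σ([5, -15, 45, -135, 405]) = 5 + -15 + 45 + -135 + 405
= 305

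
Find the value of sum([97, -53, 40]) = 84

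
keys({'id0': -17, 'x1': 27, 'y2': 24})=['id0', 'x1', 'y2']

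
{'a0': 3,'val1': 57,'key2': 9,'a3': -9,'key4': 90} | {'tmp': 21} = {'a0': 3, 'val1': 57, 'key2': 9, 'a3': -9, 'key4': 90, 'tmp': 21}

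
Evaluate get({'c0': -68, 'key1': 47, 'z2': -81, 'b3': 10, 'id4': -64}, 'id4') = -64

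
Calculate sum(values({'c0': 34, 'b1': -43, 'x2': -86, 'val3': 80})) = -15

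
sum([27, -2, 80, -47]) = 58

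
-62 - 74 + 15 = -121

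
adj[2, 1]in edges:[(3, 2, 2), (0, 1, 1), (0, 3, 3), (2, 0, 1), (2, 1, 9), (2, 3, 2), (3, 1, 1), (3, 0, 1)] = 9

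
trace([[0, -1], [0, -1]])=-1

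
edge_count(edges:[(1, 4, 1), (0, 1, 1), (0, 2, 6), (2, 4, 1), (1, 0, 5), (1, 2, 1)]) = 6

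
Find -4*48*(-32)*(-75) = -460800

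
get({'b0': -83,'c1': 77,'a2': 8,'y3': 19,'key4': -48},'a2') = 8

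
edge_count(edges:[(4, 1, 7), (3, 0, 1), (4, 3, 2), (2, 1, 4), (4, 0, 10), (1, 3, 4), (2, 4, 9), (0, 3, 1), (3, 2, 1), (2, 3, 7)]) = 10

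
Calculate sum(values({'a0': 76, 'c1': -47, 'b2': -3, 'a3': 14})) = 40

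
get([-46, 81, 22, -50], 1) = 81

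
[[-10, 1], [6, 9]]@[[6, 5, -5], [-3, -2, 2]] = [[-63, -52, 52], [9, 12, -12]]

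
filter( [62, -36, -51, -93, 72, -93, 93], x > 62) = keep x where x > 62: 62✗, -36✗, -51✗, -93✗, 72✓, -93✗, 93✓
= [72, 93]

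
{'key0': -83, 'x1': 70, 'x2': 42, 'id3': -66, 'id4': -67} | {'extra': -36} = {'key0': -83, 'x1': 70, 'x2': 42, 'id3': -66, 'id4': -67, 'extra': -36}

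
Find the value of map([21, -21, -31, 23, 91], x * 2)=[42, -42, -62, 46, 182]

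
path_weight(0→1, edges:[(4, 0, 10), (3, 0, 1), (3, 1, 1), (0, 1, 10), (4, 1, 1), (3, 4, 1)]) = 10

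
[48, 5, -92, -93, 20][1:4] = [5, -92, -93]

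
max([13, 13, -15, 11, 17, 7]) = 17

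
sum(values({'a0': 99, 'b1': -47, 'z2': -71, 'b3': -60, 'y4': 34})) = 99 + (-47) + (-71) + (-60) + 34
= -45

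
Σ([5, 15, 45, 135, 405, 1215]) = 5 + 15 + 45 + 135 + 405 + 1215
= 1820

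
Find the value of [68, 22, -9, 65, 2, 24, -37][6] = -37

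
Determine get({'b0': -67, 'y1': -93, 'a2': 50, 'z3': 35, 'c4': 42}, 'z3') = 35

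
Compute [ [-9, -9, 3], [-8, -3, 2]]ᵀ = [[-9, -8], [-9, -3], [3, 2]]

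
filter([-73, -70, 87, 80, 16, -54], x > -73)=[-70, 87, 80, 16, -54]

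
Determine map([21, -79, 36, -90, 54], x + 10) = [31, -69, 46, -80, 64]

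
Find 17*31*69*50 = 1818150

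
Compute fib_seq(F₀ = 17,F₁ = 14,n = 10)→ [17, 14, 31, 45, 76, 121, 197, 318, 515, 833]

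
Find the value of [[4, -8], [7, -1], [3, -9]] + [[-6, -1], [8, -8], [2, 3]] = [[-2, -9], [15, -9], [5, -6]]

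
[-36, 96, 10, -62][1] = 96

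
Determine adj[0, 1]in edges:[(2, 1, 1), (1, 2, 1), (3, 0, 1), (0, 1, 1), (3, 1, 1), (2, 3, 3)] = 1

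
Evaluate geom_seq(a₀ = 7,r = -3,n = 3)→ a_0 = 7*(-3)^0 = 7
a_1 = 7*(-3)^1 = -21
a_2 = 7*(-3)^2 = 63
= [7, -21, 63]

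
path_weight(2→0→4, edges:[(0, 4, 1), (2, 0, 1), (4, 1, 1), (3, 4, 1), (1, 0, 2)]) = 2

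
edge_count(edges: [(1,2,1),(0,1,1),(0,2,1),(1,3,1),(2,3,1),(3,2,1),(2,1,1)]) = 7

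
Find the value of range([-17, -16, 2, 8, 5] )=25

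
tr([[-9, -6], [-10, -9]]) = -18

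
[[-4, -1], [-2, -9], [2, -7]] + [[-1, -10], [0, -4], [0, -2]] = [[-5, -11], [-2, -13], [2, -9]]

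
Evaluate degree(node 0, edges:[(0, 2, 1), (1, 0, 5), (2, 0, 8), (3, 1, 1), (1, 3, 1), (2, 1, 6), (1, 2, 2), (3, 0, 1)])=incident: (0,2), (1,0), (2,0), (3,0)
= 4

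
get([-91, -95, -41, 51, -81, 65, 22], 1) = -95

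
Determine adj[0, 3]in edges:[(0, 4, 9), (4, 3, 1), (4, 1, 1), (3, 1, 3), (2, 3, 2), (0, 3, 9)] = 9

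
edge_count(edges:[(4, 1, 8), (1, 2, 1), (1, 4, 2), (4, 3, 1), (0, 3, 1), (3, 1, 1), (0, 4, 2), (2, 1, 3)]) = 8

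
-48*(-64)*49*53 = 7977984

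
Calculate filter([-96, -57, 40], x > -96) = [-57, 40]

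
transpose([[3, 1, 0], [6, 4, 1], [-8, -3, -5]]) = [[3, 6, -8], [1, 4, -3], [0, 1, -5]]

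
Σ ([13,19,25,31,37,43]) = 13 + 19 + 25 + 31 + 37 + 43
= 168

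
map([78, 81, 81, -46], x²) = [6084, 6561, 6561, 2116]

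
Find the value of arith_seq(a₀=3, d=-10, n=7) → a_0 = 3 + 0*-10 = 3
a_1 = 3 + 1*-10 = -7
a_2 = 3 + 2*-10 = -17
...
= [3, -7, -17, -27, -37, -47, -57]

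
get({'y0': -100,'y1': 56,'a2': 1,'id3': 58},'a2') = 1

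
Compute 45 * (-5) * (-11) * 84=207900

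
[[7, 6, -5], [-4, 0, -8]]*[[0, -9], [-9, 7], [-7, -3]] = C[0][0] = (7)*(0) + (6)*(-9) + (-5)*(-7) = -19
C[0][1] = (7)*(-9) + (6)*(7) + (-5)*(-3) = -6
C[1][0] = (-4)*(0) + (0)*(-9) + (-8)*(-7) = 56
C[1][1] = (-4)*(-9) + (0)*(7) + (-8)*(-3) = 60
= [[-19, -6], [56, 60]]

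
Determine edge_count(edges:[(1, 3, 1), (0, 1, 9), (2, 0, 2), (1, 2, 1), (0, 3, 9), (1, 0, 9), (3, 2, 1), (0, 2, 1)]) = 8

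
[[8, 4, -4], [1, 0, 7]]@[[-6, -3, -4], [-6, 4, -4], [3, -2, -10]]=C[0][0] = (8)*(-6) + (4)*(-6) + (-4)*(3) = -84
C[0][1] = (8)*(-3) + (4)*(4) + (-4)*(-2) = 0
C[0][2] = (8)*(-4) + (4)*(-4) + (-4)*(-10) = -8
C[1][0] = (1)*(-6) + (0)*(-6) + (7)*(3) = 15
C[1][1] = (1)*(-3) + (0)*(4) + (7)*(-2) = -17
C[1][2] = (1)*(-4) + (0)*(-4) + (7)*(-10) = -74
= [[-84, 0, -8], [15, -17, -74]]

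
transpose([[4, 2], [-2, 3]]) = [[4, -2], [2, 3]]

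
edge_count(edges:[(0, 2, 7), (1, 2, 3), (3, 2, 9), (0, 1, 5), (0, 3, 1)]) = 5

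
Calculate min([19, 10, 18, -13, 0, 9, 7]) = -13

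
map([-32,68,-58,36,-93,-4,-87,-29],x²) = (-32)²=1024, (68)²=4624, (-58)²=3364, (36)²=1296, (-93)²=8649, (-4)²=16, (-87)²=7569, (-29)²=841
= [1024, 4624, 3364, 1296, 8649, 16, 7569, 841]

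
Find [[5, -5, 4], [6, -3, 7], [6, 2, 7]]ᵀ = [[5, 6, 6], [-5, -3, 2], [4, 7, 7]]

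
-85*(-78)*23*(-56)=-8539440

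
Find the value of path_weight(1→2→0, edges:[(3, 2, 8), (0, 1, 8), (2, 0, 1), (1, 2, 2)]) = 3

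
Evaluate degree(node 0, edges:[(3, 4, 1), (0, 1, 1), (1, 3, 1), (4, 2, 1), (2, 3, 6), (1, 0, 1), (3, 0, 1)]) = 3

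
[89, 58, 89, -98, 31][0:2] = [89, 58]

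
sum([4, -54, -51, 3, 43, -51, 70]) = -36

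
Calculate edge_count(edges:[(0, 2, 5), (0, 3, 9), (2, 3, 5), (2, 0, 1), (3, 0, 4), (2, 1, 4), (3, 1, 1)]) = 7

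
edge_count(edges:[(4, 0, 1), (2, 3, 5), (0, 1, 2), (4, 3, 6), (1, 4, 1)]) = 5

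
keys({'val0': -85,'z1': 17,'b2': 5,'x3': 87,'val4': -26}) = ['val0', 'z1', 'b2', 'x3', 'val4']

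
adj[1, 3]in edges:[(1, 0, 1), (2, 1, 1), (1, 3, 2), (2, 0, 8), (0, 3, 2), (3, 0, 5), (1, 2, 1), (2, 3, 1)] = 2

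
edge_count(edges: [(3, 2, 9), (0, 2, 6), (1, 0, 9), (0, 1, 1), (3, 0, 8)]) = 5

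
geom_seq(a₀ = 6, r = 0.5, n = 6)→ [6.0, 3.0, 1.5, 0.75, 0.375, 0.1875]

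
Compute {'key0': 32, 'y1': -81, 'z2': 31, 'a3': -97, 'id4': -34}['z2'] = 31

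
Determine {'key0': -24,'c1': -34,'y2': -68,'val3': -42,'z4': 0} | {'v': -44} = {'key0': -24, 'c1': -34, 'y2': -68, 'val3': -42, 'z4': 0, 'v': -44}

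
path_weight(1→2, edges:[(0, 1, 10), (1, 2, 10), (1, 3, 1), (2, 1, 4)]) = w(1→2)=10
= 10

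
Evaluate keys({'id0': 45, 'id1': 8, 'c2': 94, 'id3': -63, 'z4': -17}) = ['id0', 'id1', 'c2', 'id3', 'z4']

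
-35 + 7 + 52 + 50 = 74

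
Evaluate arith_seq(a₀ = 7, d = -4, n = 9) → [7, 3, -1, -5, -9, -13, -17, -21, -25]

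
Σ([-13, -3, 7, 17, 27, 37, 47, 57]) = 176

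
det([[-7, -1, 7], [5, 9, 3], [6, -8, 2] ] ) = (1)*(-7)*det([[9, 3], [-8, 2]]) + (-1)*(-1)*det([[5, 3], [6, 2]]) + (1)*(7)*det([[5, 9], [6, -8]])
= -294 + -8 + -658
= -960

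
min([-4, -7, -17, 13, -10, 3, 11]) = -17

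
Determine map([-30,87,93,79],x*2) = -30*2=-60, 87*2=174, 93*2=186, 79*2=158
= [-60, 174, 186, 158]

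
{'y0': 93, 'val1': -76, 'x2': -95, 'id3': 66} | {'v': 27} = {'y0': 93, 'val1': -76, 'x2': -95, 'id3': 66, 'v': 27}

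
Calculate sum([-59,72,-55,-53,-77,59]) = (-59) + 72 + (-55) + (-53) + (-77) + 59
= -113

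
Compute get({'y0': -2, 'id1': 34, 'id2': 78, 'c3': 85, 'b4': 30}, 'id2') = 78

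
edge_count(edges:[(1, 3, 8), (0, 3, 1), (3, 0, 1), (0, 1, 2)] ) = 4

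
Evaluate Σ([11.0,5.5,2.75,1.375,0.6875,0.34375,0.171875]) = 21.828125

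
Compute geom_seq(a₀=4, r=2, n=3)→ a_0 = 4*2^0 = 4
a_1 = 4*2^1 = 8
a_2 = 4*2^2 = 16
= [4, 8, 16]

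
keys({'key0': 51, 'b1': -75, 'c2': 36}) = ['key0', 'b1', 'c2']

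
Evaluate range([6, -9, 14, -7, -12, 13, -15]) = 29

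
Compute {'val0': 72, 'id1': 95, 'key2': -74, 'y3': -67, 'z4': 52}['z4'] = 52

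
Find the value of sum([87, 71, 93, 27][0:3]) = slice → [87, 71, 93]
87 + 71 + 93
= 251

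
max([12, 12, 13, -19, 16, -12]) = 16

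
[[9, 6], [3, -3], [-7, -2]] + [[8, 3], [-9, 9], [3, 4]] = [[17, 9], [-6, 6], [-4, 2]]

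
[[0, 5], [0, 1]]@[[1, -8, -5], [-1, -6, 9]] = C[0][0] = (0)*(1) + (5)*(-1) = -5
C[0][1] = (0)*(-8) + (5)*(-6) = -30
C[0][2] = (0)*(-5) + (5)*(9) = 45
C[1][0] = (0)*(1) + (1)*(-1) = -1
C[1][1] = (0)*(-8) + (1)*(-6) = -6
C[1][2] = (0)*(-5) + (1)*(9) = 9
= [[-5, -30, 45], [-1, -6, 9]]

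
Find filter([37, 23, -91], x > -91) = keep x where x > -91: 37✓, 23✓, -91✗
= [37, 23]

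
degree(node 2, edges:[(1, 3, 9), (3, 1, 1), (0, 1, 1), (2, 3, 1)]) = 1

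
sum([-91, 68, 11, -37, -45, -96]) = -190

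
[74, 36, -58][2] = -58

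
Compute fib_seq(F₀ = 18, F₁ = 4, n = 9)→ F_2 = F_1 + F_0 = 22
F_3 = F_2 + F_1 = 26
F_4 = F_3 + F_2 = 48
...
= [18, 4, 22, 26, 48, 74, 122, 196, 318]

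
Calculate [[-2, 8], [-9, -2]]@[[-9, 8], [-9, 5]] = C[0][0] = (-2)*(-9) + (8)*(-9) = -54
C[0][1] = (-2)*(8) + (8)*(5) = 24
C[1][0] = (-9)*(-9) + (-2)*(-9) = 99
C[1][1] = (-9)*(8) + (-2)*(5) = -82
= [[-54, 24], [99, -82]]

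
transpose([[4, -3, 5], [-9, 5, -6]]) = [[4, -9], [-3, 5], [5, -6]]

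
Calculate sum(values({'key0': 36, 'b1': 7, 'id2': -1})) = 36 + 7 + (-1)
= 42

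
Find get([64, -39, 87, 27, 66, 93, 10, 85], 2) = 87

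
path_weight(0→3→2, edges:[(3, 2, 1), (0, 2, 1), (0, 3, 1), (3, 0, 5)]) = w(0→3)=1 + w(3→2)=1
= 2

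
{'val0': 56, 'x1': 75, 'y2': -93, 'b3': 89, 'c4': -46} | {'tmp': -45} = {'val0': 56, 'x1': 75, 'y2': -93, 'b3': 89, 'c4': -46, 'tmp': -45}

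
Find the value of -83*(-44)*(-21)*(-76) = 5828592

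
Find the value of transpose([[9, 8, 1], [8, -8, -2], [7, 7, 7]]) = [[9, 8, 7], [8, -8, 7], [1, -2, 7]]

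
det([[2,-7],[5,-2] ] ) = 31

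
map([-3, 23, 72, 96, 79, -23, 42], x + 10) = -3+10=7, 23+10=33, 72+10=82, 96+10=106, 79+10=89, -23+10=-13, 42+10=52
= [7, 33, 82, 106, 89, -13, 52]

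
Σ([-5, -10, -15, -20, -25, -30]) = -105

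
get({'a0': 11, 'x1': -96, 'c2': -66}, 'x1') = -96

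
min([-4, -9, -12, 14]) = -12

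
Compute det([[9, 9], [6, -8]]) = (9)*(-8) - (9)*(6)
= -126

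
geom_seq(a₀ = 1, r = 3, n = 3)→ [1, 3, 9]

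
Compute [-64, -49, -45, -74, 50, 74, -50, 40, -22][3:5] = [-74, 50]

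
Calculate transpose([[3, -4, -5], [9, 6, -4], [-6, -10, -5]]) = [[3, 9, -6], [-4, 6, -10], [-5, -4, -5]]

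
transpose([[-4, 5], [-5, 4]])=[[-4, -5], [5, 4]]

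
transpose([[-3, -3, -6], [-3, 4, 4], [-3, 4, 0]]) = [[-3, -3, -3], [-3, 4, 4], [-6, 4, 0]]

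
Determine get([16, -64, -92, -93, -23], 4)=-23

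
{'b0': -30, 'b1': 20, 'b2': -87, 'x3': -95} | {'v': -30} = {'b0': -30, 'b1': 20, 'b2': -87, 'x3': -95, 'v': -30}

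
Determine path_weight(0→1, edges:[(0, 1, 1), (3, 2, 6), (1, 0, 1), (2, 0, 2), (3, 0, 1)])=w(0→1)=1
= 1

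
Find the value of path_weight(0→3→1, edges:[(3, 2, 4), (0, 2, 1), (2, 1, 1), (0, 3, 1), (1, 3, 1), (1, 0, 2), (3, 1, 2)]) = 3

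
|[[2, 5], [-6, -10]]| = (2)*(-10) - (5)*(-6)
= 10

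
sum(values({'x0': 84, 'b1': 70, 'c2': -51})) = 84 + 70 + (-51)
= 103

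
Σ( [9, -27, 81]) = 63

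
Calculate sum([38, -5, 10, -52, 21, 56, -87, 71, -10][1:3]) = slice → [-5, 10]
(-5) + 10
= 5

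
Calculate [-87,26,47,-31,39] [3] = -31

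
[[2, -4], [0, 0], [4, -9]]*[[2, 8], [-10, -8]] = C[0][0] = (2)*(2) + (-4)*(-10) = 44
C[0][1] = (2)*(8) + (-4)*(-8) = 48
C[1][0] = (0)*(2) + (0)*(-10) = 0
C[1][1] = (0)*(8) + (0)*(-8) = 0
C[2][0] = (4)*(2) + (-9)*(-10) = 98
C[2][1] = (4)*(8) + (-9)*(-8) = 104
= [[44, 48], [0, 0], [98, 104]]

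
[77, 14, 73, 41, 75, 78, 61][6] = 61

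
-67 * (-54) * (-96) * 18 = -6251904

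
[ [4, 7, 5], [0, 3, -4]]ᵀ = [[4, 0], [7, 3], [5, -4]]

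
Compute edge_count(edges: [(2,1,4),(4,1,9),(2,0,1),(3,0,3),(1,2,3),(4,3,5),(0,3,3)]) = 7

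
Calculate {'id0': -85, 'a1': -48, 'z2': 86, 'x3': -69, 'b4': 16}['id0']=-85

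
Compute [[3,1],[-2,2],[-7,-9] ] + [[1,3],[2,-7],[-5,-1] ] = [[4, 4], [0, -5], [-12, -10]]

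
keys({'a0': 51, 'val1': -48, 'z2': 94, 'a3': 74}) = ['a0', 'val1', 'z2', 'a3']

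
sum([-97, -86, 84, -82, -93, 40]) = (-97) + (-86) + 84 + (-82) + (-93) + 40
= -234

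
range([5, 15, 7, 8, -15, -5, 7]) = 30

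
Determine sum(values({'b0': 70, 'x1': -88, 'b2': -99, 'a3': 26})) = -91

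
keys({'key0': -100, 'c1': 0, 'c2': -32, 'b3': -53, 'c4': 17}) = ['key0', 'c1', 'c2', 'b3', 'c4']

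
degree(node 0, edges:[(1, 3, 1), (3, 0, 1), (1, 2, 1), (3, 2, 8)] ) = incident: (3,0)
= 1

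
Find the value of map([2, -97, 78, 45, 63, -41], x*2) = [4, -194, 156, 90, 126, -82]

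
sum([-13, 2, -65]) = -76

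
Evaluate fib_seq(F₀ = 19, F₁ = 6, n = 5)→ [19, 6, 25, 31, 56]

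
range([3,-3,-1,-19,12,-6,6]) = 31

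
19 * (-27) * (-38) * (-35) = -682290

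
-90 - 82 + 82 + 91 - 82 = -81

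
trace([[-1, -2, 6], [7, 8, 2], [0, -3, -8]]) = -1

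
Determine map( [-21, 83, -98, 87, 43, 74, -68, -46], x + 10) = [-11, 93, -88, 97, 53, 84, -58, -36]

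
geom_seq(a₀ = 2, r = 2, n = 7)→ a_0 = 2*2^0 = 2
a_1 = 2*2^1 = 4
a_2 = 2*2^2 = 8
...
= [2, 4, 8, 16, 32, 64, 128]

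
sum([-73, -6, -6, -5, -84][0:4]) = slice → [-73, -6, -6, -5]
(-73) + (-6) + (-6) + (-5)
= -90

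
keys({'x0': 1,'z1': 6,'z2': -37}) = ['x0', 'z1', 'z2']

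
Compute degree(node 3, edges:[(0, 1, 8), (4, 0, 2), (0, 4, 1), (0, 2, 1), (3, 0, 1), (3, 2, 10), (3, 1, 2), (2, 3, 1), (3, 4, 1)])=incident: (3,0), (3,2), (3,1), (2,3), (3,4)
= 5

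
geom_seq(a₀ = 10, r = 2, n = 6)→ a_0 = 10*2^0 = 10
a_1 = 10*2^1 = 20
a_2 = 10*2^2 = 40
...
= [10, 20, 40, 80, 160, 320]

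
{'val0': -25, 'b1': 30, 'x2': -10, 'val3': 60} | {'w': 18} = {'val0': -25, 'b1': 30, 'x2': -10, 'val3': 60, 'w': 18}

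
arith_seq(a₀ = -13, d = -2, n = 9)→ [-13, -15, -17, -19, -21, -23, -25, -27, -29]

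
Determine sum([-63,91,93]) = 121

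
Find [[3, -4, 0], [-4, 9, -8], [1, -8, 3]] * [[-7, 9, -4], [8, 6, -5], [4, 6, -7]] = [[-53, 3, 8], [68, -30, 27], [-59, -21, 15]]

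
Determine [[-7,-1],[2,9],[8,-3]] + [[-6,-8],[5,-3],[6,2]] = [[-13, -9], [7, 6], [14, -1]]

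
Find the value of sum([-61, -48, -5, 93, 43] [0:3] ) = -114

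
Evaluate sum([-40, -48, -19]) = (-40) + (-48) + (-19)
= -107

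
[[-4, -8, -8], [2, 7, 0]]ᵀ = [[-4, 2], [-8, 7], [-8, 0]]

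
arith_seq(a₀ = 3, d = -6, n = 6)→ a_0 = 3 + 0*-6 = 3
a_1 = 3 + 1*-6 = -3
a_2 = 3 + 2*-6 = -9
...
= [3, -3, -9, -15, -21, -27]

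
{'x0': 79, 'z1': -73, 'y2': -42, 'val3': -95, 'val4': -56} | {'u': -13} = {'x0': 79, 'z1': -73, 'y2': -42, 'val3': -95, 'val4': -56, 'u': -13}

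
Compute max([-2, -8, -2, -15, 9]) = 9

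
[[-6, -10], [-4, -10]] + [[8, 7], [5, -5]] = [[2, -3], [1, -15]]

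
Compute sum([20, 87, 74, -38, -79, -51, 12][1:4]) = slice → [87, 74, -38]
87 + 74 + (-38)
= 123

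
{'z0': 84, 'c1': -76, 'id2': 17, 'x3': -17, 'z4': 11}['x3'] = -17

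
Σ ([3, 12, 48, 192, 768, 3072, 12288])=16383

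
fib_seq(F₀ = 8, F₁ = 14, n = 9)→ [8, 14, 22, 36, 58, 94, 152, 246, 398]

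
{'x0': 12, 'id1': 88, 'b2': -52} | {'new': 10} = {'x0': 12, 'id1': 88, 'b2': -52, 'new': 10}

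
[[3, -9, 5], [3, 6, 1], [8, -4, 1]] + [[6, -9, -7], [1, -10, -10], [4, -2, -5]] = [[9, -18, -2], [4, -4, -9], [12, -6, -4]]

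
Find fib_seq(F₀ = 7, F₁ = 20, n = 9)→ [7, 20, 27, 47, 74, 121, 195, 316, 511]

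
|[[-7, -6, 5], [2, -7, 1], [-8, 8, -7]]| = (1)*(-7)*det([[-7, 1], [8, -7]]) + (-1)*(-6)*det([[2, 1], [-8, -7]]) + (1)*(5)*det([[2, -7], [-8, 8]])
= -287 + -36 + -200
= -523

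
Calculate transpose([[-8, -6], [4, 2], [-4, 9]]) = [[-8, 4, -4], [-6, 2, 9]]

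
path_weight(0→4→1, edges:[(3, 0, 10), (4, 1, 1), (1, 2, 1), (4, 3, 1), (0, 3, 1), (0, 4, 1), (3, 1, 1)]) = w(0→4)=1 + w(4→1)=1
= 2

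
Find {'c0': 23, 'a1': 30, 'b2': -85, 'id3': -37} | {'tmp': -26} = {'c0': 23, 'a1': 30, 'b2': -85, 'id3': -37, 'tmp': -26}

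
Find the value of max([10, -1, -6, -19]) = 10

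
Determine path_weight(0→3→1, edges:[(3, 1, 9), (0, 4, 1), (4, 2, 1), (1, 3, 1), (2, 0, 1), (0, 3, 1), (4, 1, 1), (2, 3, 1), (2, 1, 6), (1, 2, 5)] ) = w(0→3)=1 + w(3→1)=9
= 10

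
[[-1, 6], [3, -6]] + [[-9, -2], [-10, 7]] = [[-10, 4], [-7, 1]]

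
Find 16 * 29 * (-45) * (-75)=1566000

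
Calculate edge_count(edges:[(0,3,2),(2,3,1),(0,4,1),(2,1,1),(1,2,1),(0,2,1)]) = 6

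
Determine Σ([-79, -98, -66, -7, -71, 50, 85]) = -186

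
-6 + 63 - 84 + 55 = 28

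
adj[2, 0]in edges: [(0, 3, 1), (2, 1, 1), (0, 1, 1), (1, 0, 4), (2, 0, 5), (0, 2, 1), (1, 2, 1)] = 5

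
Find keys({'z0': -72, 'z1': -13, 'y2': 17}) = ['z0', 'z1', 'y2']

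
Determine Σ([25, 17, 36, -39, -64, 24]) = -1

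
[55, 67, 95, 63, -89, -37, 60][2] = 95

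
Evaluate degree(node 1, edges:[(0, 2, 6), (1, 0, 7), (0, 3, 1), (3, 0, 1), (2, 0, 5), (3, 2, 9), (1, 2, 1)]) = incident: (1,0), (1,2)
= 2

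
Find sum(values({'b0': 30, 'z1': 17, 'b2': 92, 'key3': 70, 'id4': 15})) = 224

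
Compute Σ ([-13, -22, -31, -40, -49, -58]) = (-13) + (-22) + (-31) + (-40) + (-49) + (-58)
= -213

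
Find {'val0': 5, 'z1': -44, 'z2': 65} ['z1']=-44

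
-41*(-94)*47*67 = 12136246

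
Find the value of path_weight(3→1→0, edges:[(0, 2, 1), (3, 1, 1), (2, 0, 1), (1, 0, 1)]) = 2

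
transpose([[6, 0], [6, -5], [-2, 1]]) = [[6, 6, -2], [0, -5, 1]]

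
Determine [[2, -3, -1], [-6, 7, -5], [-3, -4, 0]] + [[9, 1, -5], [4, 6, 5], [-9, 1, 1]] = [[11, -2, -6], [-2, 13, 0], [-12, -3, 1]]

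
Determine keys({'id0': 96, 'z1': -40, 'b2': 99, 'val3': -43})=['id0', 'z1', 'b2', 'val3']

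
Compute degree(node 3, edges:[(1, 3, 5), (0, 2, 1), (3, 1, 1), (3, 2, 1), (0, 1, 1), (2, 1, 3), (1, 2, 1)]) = 3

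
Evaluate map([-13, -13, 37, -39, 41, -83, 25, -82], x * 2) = -13*2=-26, -13*2=-26, 37*2=74, -39*2=-78, 41*2=82, -83*2=-166, 25*2=50, -82*2=-164
= [-26, -26, 74, -78, 82, -166, 50, -164]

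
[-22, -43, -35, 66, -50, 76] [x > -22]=[66, 76]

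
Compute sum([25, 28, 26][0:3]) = 79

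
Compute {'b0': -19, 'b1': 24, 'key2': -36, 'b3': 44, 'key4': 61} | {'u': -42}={'b0': -19, 'b1': 24, 'key2': -36, 'b3': 44, 'key4': 61, 'u': -42}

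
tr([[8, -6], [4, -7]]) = diagonal: 8 + (-7)
= 1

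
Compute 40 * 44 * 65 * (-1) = -114400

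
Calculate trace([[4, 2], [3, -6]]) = -2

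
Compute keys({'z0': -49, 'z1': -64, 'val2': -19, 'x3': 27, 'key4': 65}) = ['z0', 'z1', 'val2', 'x3', 'key4']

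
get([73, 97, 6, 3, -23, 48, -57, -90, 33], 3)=3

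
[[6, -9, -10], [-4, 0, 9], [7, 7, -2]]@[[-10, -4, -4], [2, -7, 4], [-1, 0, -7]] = C[0][0] = (6)*(-10) + (-9)*(2) + (-10)*(-1) = -68
C[0][1] = (6)*(-4) + (-9)*(-7) + (-10)*(0) = 39
C[0][2] = (6)*(-4) + (-9)*(4) + (-10)*(-7) = 10
C[1][0] = (-4)*(-10) + (0)*(2) + (9)*(-1) = 31
C[1][1] = (-4)*(-4) + (0)*(-7) + (9)*(0) = 16
C[1][2] = (-4)*(-4) + (0)*(4) + (9)*(-7) = -47
... (3 more cells)
= [[-68, 39, 10], [31, 16, -47], [-54, -77, 14]]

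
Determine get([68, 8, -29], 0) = 68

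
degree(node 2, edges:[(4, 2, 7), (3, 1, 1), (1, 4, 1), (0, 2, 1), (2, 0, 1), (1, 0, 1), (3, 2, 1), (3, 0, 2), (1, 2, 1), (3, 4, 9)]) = incident: (4,2), (0,2), (2,0), (3,2), (1,2)
= 5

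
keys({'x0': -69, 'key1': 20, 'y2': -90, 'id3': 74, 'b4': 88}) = ['x0', 'key1', 'y2', 'id3', 'b4']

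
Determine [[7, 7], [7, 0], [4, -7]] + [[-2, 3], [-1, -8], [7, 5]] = [[5, 10], [6, -8], [11, -2]]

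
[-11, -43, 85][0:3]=[-11, -43, 85]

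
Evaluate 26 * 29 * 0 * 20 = 0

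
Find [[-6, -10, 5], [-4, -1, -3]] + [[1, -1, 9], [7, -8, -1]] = [[-5, -11, 14], [3, -9, -4]]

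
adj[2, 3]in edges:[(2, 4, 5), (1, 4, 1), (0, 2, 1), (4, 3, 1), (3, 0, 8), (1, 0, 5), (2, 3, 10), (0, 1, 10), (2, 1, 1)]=10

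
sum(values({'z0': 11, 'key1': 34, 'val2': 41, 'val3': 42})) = 11 + 34 + 41 + 42
= 128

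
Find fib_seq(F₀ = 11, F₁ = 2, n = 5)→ [11, 2, 13, 15, 28]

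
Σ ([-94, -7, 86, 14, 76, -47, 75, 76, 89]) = 268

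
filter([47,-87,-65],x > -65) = keep x where x > -65: 47✓, -87✗, -65✗
= [47]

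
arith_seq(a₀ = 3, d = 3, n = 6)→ [3, 6, 9, 12, 15, 18]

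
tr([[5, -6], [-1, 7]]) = diagonal: 5 + 7
= 12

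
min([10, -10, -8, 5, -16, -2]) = -16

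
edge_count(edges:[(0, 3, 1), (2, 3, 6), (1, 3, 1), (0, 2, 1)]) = 4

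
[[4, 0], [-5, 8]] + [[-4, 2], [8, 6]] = [[0, 2], [3, 14]]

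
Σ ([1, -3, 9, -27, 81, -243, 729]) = 1 + -3 + 9 + -27 + 81 + -243 + 729
= 547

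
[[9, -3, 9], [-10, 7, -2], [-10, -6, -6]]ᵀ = [[9, -10, -10], [-3, 7, -6], [9, -2, -6]]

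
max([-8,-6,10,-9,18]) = 18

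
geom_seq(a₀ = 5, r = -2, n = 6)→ [5, -10, 20, -40, 80, -160]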